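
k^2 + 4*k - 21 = (k - 3)*(k + 7)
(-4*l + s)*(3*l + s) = -12*l^2 - l*s + s^2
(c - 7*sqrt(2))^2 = c^2 - 14*sqrt(2)*c + 98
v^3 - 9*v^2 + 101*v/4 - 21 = (v - 4)*(v - 7/2)*(v - 3/2)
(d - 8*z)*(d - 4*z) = d^2 - 12*d*z + 32*z^2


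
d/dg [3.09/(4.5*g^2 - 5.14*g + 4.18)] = (15.8826 - 27.81*g)/(4.5*g^2 - 5.14*g + 4.18)^2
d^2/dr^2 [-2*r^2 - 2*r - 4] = -4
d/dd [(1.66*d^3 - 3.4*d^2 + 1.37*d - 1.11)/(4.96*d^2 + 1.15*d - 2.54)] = (8.2336*d^4 + 3.818*d^3 - 23.3544*d^2 + 28.2832*d - 2.2033)/(24.6016*d^4 + 11.408*d^3 - 23.8743*d^2 - 5.842*d + 6.4516)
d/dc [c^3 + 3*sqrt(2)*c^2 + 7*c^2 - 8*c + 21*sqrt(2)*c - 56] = 3*c^2 + 6*sqrt(2)*c + 14*c - 8 + 21*sqrt(2)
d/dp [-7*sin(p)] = -7*cos(p)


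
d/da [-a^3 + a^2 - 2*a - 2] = -3*a^2 + 2*a - 2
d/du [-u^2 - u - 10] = -2*u - 1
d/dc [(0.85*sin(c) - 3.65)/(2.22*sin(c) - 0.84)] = 7.389*cos(c)/(2.22*sin(c) - 0.84)^2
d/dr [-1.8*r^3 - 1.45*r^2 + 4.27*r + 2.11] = -5.4*r^2 - 2.9*r + 4.27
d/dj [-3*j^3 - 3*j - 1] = -9*j^2 - 3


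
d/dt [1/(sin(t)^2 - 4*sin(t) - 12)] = 2*(2 - sin(t))*cos(t)/((sin(t) - 6)^2*(sin(t) + 2)^2)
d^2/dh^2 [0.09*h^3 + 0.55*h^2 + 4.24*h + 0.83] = 0.54*h + 1.1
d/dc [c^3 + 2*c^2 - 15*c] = 3*c^2 + 4*c - 15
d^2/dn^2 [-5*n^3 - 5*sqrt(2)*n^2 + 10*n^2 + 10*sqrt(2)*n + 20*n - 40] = -30*n - 10*sqrt(2) + 20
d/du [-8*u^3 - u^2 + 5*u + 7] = -24*u^2 - 2*u + 5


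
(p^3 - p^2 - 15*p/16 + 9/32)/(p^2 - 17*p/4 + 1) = (8*p^2 - 6*p - 9)/(8*(p - 4))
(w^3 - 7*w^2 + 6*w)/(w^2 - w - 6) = w*(-w^2 + 7*w - 6)/(-w^2 + w + 6)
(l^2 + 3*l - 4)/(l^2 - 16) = (l - 1)/(l - 4)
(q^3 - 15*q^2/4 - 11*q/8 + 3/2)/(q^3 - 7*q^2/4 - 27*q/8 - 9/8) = (2*q^2 - 9*q + 4)/(2*q^2 - 5*q - 3)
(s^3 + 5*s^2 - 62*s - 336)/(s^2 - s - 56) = s + 6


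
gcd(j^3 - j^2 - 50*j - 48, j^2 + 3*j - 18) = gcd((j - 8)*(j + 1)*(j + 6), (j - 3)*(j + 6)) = j + 6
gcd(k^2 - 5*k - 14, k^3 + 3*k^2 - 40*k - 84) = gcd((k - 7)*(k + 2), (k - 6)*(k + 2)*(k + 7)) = k + 2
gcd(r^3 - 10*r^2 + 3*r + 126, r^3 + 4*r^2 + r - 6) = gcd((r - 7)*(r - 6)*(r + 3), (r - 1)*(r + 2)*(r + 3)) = r + 3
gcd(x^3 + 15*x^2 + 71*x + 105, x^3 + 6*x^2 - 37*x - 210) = x^2 + 12*x + 35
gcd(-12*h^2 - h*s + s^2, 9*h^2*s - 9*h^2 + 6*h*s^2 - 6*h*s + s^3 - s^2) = 3*h + s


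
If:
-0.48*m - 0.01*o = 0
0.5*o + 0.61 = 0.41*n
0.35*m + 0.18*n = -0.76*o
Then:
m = 0.01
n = 1.15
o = -0.28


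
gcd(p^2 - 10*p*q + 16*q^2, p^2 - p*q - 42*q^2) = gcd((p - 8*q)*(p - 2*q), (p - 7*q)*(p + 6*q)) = 1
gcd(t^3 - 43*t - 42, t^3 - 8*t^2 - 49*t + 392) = t - 7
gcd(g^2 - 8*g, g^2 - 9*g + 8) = g - 8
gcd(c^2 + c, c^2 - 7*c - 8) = c + 1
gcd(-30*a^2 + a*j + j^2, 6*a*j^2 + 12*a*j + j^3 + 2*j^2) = 6*a + j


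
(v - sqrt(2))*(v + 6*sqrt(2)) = v^2 + 5*sqrt(2)*v - 12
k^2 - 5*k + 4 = (k - 4)*(k - 1)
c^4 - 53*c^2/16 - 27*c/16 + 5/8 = (c - 2)*(c - 1/4)*(c + 1)*(c + 5/4)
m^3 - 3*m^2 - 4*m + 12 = (m - 3)*(m - 2)*(m + 2)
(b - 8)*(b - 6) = b^2 - 14*b + 48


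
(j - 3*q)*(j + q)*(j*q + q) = j^3*q - 2*j^2*q^2 + j^2*q - 3*j*q^3 - 2*j*q^2 - 3*q^3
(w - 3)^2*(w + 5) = w^3 - w^2 - 21*w + 45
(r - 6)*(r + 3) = r^2 - 3*r - 18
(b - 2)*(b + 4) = b^2 + 2*b - 8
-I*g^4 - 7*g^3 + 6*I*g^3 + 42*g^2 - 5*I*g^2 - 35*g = g*(g - 5)*(g - 7*I)*(-I*g + I)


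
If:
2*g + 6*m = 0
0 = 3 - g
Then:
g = 3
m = -1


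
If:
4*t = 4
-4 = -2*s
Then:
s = 2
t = 1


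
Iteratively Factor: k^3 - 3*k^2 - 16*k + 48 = (k + 4)*(k^2 - 7*k + 12) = (k - 3)*(k + 4)*(k - 4)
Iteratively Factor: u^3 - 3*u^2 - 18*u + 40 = (u - 2)*(u^2 - u - 20) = (u - 2)*(u + 4)*(u - 5)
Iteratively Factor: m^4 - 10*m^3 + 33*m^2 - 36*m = (m)*(m^3 - 10*m^2 + 33*m - 36) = m*(m - 3)*(m^2 - 7*m + 12) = m*(m - 3)^2*(m - 4)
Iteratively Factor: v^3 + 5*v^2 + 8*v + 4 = (v + 2)*(v^2 + 3*v + 2) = (v + 2)^2*(v + 1)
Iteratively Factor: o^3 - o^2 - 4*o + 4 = (o - 1)*(o^2 - 4) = (o - 1)*(o + 2)*(o - 2)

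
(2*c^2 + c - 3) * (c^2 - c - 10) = 2*c^4 - c^3 - 24*c^2 - 7*c + 30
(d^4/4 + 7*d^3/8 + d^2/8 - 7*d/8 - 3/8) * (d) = d^5/4 + 7*d^4/8 + d^3/8 - 7*d^2/8 - 3*d/8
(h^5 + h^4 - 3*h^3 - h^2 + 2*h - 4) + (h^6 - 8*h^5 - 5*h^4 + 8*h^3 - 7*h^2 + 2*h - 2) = h^6 - 7*h^5 - 4*h^4 + 5*h^3 - 8*h^2 + 4*h - 6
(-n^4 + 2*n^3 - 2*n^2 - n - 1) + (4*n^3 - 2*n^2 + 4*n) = -n^4 + 6*n^3 - 4*n^2 + 3*n - 1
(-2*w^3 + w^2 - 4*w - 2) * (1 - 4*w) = 8*w^4 - 6*w^3 + 17*w^2 + 4*w - 2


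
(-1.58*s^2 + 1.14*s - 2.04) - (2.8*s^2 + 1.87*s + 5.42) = -4.38*s^2 - 0.73*s - 7.46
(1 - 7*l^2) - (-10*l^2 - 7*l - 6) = 3*l^2 + 7*l + 7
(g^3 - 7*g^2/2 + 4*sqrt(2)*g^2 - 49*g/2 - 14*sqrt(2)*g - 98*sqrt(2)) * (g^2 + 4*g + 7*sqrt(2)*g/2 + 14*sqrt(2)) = g^5 + g^4/2 + 15*sqrt(2)*g^4/2 - 21*g^3/2 + 15*sqrt(2)*g^3/4 - 1155*sqrt(2)*g^2/4 - 84*g^2 - 1078*g - 735*sqrt(2)*g - 2744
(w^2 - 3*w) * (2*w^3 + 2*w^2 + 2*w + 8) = 2*w^5 - 4*w^4 - 4*w^3 + 2*w^2 - 24*w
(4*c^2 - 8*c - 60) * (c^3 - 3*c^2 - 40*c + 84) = 4*c^5 - 20*c^4 - 196*c^3 + 836*c^2 + 1728*c - 5040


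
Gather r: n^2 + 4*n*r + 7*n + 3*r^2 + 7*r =n^2 + 7*n + 3*r^2 + r*(4*n + 7)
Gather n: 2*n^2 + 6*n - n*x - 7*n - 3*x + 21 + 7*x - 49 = 2*n^2 + n*(-x - 1) + 4*x - 28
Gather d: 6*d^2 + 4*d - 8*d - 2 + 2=6*d^2 - 4*d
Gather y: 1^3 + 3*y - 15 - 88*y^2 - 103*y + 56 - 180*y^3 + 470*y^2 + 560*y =-180*y^3 + 382*y^2 + 460*y + 42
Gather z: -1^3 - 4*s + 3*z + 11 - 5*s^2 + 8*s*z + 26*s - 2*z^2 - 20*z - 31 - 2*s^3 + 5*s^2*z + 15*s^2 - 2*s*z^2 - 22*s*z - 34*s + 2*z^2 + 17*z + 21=-2*s^3 + 10*s^2 - 2*s*z^2 - 12*s + z*(5*s^2 - 14*s)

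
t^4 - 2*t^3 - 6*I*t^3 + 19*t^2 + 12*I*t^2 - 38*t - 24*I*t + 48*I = (t - 2)*(t - 8*I)*(t - I)*(t + 3*I)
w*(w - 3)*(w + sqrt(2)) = w^3 - 3*w^2 + sqrt(2)*w^2 - 3*sqrt(2)*w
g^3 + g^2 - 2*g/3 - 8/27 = (g - 2/3)*(g + 1/3)*(g + 4/3)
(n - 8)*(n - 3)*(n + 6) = n^3 - 5*n^2 - 42*n + 144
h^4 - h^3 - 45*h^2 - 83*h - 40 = (h - 8)*(h + 1)^2*(h + 5)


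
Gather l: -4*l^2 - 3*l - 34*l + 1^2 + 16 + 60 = -4*l^2 - 37*l + 77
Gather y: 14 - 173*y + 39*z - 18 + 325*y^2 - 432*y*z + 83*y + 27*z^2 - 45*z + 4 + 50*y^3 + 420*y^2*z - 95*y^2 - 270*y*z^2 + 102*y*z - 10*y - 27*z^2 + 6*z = 50*y^3 + y^2*(420*z + 230) + y*(-270*z^2 - 330*z - 100)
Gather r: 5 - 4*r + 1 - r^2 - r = -r^2 - 5*r + 6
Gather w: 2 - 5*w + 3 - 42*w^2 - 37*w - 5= -42*w^2 - 42*w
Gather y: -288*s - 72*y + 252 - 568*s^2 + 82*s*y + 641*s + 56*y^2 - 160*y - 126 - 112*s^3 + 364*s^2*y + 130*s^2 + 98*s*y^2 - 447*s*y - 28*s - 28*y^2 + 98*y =-112*s^3 - 438*s^2 + 325*s + y^2*(98*s + 28) + y*(364*s^2 - 365*s - 134) + 126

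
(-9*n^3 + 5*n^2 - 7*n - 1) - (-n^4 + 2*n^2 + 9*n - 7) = n^4 - 9*n^3 + 3*n^2 - 16*n + 6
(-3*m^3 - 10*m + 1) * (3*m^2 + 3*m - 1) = -9*m^5 - 9*m^4 - 27*m^3 - 27*m^2 + 13*m - 1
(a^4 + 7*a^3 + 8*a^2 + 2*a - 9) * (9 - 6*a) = -6*a^5 - 33*a^4 + 15*a^3 + 60*a^2 + 72*a - 81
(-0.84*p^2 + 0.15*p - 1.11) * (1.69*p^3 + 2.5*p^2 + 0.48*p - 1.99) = -1.4196*p^5 - 1.8465*p^4 - 1.9041*p^3 - 1.0314*p^2 - 0.8313*p + 2.2089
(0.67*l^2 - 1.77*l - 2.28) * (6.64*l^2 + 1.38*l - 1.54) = 4.4488*l^4 - 10.8282*l^3 - 18.6136*l^2 - 0.420599999999999*l + 3.5112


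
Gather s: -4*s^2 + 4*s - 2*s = -4*s^2 + 2*s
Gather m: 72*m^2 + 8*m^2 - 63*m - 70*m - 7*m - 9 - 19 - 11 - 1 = 80*m^2 - 140*m - 40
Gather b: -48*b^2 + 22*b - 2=-48*b^2 + 22*b - 2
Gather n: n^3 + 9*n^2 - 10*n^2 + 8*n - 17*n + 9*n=n^3 - n^2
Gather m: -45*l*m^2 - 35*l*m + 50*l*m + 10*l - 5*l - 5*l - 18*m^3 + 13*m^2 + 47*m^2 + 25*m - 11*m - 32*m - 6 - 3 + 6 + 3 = -18*m^3 + m^2*(60 - 45*l) + m*(15*l - 18)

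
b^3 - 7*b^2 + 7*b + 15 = (b - 5)*(b - 3)*(b + 1)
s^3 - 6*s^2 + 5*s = s*(s - 5)*(s - 1)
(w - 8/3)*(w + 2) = w^2 - 2*w/3 - 16/3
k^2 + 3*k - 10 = (k - 2)*(k + 5)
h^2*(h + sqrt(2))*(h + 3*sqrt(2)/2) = h^4 + 5*sqrt(2)*h^3/2 + 3*h^2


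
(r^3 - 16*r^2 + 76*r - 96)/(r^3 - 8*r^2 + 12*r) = (r - 8)/r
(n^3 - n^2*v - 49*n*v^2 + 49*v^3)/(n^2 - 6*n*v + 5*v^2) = (-n^2 + 49*v^2)/(-n + 5*v)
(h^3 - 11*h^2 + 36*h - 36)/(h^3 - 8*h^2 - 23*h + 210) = (h^2 - 5*h + 6)/(h^2 - 2*h - 35)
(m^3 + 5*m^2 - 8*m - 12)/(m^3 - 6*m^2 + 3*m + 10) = (m + 6)/(m - 5)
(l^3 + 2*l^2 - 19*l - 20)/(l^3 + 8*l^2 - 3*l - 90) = (l^2 - 3*l - 4)/(l^2 + 3*l - 18)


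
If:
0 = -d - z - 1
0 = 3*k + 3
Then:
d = -z - 1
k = -1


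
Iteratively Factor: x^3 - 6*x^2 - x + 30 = (x - 3)*(x^2 - 3*x - 10) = (x - 3)*(x + 2)*(x - 5)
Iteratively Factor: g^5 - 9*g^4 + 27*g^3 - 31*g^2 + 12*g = (g)*(g^4 - 9*g^3 + 27*g^2 - 31*g + 12) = g*(g - 3)*(g^3 - 6*g^2 + 9*g - 4) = g*(g - 3)*(g - 1)*(g^2 - 5*g + 4) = g*(g - 3)*(g - 1)^2*(g - 4)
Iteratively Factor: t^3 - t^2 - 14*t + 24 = (t - 2)*(t^2 + t - 12) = (t - 3)*(t - 2)*(t + 4)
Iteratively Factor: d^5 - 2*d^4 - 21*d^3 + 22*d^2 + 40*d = (d - 5)*(d^4 + 3*d^3 - 6*d^2 - 8*d) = (d - 5)*(d + 4)*(d^3 - d^2 - 2*d) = d*(d - 5)*(d + 4)*(d^2 - d - 2) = d*(d - 5)*(d - 2)*(d + 4)*(d + 1)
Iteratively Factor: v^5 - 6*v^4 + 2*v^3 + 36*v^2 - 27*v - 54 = (v - 3)*(v^4 - 3*v^3 - 7*v^2 + 15*v + 18) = (v - 3)^2*(v^3 - 7*v - 6) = (v - 3)^3*(v^2 + 3*v + 2) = (v - 3)^3*(v + 2)*(v + 1)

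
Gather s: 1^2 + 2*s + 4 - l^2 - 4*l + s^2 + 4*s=-l^2 - 4*l + s^2 + 6*s + 5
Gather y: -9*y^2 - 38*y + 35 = -9*y^2 - 38*y + 35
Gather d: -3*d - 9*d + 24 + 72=96 - 12*d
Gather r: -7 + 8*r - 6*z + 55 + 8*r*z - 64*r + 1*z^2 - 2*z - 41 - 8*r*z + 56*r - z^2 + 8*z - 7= 0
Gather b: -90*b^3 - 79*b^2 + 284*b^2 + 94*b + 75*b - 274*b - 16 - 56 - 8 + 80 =-90*b^3 + 205*b^2 - 105*b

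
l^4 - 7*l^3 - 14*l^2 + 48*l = l*(l - 8)*(l - 2)*(l + 3)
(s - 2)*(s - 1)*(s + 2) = s^3 - s^2 - 4*s + 4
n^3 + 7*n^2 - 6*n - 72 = (n - 3)*(n + 4)*(n + 6)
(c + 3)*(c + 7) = c^2 + 10*c + 21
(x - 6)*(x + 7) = x^2 + x - 42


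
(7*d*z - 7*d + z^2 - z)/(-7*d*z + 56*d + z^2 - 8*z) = (-7*d*z + 7*d - z^2 + z)/(7*d*z - 56*d - z^2 + 8*z)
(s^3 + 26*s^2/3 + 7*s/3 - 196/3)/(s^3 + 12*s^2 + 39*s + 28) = (s - 7/3)/(s + 1)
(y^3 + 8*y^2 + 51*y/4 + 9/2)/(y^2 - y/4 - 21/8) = 2*(2*y^2 + 13*y + 6)/(4*y - 7)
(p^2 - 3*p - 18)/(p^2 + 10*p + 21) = (p - 6)/(p + 7)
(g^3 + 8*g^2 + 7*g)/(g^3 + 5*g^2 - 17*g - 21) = g/(g - 3)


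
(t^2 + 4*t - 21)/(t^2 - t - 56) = (t - 3)/(t - 8)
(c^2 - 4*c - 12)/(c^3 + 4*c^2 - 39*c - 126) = (c + 2)/(c^2 + 10*c + 21)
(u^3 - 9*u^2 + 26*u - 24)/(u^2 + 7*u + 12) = (u^3 - 9*u^2 + 26*u - 24)/(u^2 + 7*u + 12)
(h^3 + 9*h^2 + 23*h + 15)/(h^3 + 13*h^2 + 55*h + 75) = (h + 1)/(h + 5)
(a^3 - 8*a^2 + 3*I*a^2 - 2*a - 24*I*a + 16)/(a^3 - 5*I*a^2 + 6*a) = (a^2 + 2*a*(-4 + I) - 16*I)/(a*(a - 6*I))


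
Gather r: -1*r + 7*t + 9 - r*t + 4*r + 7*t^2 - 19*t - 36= r*(3 - t) + 7*t^2 - 12*t - 27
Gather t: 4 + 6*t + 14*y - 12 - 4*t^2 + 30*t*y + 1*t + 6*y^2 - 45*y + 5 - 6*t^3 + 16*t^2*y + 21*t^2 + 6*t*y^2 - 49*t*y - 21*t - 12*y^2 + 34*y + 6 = -6*t^3 + t^2*(16*y + 17) + t*(6*y^2 - 19*y - 14) - 6*y^2 + 3*y + 3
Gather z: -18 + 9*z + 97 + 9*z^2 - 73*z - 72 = 9*z^2 - 64*z + 7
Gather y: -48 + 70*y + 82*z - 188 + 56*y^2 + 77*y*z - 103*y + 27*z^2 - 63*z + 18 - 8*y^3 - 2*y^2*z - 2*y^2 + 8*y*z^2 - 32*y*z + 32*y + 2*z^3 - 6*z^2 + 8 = -8*y^3 + y^2*(54 - 2*z) + y*(8*z^2 + 45*z - 1) + 2*z^3 + 21*z^2 + 19*z - 210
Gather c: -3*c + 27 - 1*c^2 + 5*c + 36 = -c^2 + 2*c + 63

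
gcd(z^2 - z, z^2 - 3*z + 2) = z - 1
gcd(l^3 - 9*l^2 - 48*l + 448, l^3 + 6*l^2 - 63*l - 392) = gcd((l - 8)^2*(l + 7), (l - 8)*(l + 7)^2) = l^2 - l - 56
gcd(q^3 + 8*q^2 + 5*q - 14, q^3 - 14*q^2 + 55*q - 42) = q - 1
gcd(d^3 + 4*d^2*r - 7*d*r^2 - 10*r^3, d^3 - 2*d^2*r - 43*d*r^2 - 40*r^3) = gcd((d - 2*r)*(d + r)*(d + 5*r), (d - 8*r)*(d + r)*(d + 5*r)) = d^2 + 6*d*r + 5*r^2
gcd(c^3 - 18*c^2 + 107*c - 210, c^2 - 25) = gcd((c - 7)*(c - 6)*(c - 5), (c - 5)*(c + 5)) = c - 5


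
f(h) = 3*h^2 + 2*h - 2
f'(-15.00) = -88.00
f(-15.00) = 643.00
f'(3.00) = 20.00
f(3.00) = 31.00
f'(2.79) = 18.74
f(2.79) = 26.93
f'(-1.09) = -4.54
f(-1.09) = -0.62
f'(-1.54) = -7.24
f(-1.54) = 2.03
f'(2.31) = 15.86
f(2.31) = 18.63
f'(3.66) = 23.96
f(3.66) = 45.51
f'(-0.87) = -3.22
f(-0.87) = -1.47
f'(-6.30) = -35.80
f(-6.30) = 104.47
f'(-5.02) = -28.12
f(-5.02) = 63.56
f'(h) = 6*h + 2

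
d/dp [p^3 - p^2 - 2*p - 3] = 3*p^2 - 2*p - 2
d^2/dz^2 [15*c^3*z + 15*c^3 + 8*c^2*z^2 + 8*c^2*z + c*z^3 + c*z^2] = 2*c*(8*c + 3*z + 1)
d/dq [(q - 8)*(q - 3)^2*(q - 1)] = 4*q^3 - 45*q^2 + 142*q - 129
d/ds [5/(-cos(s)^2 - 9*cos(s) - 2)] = -5*(2*cos(s) + 9)*sin(s)/(cos(s)^2 + 9*cos(s) + 2)^2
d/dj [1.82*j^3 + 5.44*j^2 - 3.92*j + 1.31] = 5.46*j^2 + 10.88*j - 3.92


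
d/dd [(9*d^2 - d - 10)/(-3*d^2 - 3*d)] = -10/(3*d^2)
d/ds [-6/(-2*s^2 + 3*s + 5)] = 6*(3 - 4*s)/(-2*s^2 + 3*s + 5)^2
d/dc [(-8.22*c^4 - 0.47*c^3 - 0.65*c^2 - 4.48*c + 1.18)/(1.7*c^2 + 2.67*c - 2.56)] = (-27.948*c^5 - 66.6412*c^4 + 81.663*c^3 + 9.4901*c^2 - 0.684*c + 8.3182)/(2.89*c^4 + 9.078*c^3 - 1.5751*c^2 - 13.6704*c + 6.5536)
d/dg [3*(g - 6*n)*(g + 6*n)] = 6*g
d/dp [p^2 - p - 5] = 2*p - 1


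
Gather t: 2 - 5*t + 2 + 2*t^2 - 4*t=2*t^2 - 9*t + 4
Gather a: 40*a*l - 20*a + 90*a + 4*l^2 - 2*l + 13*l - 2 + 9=a*(40*l + 70) + 4*l^2 + 11*l + 7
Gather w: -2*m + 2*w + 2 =-2*m + 2*w + 2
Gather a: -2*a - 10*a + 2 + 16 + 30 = 48 - 12*a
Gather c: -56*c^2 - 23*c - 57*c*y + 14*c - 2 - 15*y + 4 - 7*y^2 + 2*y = -56*c^2 + c*(-57*y - 9) - 7*y^2 - 13*y + 2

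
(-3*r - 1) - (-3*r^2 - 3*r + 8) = 3*r^2 - 9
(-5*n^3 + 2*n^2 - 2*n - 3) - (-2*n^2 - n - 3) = -5*n^3 + 4*n^2 - n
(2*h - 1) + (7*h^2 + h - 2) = 7*h^2 + 3*h - 3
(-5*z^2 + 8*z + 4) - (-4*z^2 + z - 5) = -z^2 + 7*z + 9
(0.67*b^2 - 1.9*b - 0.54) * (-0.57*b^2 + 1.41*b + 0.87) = -0.3819*b^4 + 2.0277*b^3 - 1.7883*b^2 - 2.4144*b - 0.4698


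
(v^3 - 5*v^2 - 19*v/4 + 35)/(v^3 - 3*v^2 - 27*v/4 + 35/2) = (v - 4)/(v - 2)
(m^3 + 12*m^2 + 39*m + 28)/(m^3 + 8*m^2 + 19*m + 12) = (m + 7)/(m + 3)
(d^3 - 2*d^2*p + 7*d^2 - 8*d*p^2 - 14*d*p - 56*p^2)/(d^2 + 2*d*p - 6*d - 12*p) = (d^2 - 4*d*p + 7*d - 28*p)/(d - 6)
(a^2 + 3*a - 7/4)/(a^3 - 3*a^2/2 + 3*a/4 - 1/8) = 2*(2*a + 7)/(4*a^2 - 4*a + 1)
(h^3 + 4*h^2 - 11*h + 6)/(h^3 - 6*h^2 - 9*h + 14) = (h^2 + 5*h - 6)/(h^2 - 5*h - 14)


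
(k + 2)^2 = k^2 + 4*k + 4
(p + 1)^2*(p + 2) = p^3 + 4*p^2 + 5*p + 2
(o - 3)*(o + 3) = o^2 - 9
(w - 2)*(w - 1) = w^2 - 3*w + 2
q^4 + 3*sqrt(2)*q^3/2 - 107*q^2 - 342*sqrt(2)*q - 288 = (q - 8*sqrt(2))*(q + sqrt(2)/2)*(q + 3*sqrt(2))*(q + 6*sqrt(2))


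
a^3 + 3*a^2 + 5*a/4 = a*(a + 1/2)*(a + 5/2)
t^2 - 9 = (t - 3)*(t + 3)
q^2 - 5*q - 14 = (q - 7)*(q + 2)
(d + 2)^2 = d^2 + 4*d + 4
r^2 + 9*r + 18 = (r + 3)*(r + 6)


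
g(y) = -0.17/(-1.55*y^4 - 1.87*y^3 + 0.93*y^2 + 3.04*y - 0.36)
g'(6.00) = -0.00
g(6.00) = 0.00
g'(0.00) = 3.99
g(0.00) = 0.47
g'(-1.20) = 0.08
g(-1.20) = 0.06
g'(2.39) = -0.00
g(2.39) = 0.00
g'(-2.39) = 0.01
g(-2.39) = 0.01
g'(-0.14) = 0.78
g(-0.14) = 0.22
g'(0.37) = 0.76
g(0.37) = -0.22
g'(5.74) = -0.00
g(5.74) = 0.00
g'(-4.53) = 0.00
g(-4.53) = 0.00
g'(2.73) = -0.00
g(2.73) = 0.00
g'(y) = -0.17*(6.2*y^3 + 5.61*y^2 - 1.86*y - 3.04)/(-1.55*y^4 - 1.87*y^3 + 0.93*y^2 + 3.04*y - 0.36)^2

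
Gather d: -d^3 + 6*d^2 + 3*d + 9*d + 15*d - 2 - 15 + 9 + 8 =-d^3 + 6*d^2 + 27*d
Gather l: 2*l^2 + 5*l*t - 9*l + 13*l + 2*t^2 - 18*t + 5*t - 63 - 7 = 2*l^2 + l*(5*t + 4) + 2*t^2 - 13*t - 70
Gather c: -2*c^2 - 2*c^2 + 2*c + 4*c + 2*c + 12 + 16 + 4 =-4*c^2 + 8*c + 32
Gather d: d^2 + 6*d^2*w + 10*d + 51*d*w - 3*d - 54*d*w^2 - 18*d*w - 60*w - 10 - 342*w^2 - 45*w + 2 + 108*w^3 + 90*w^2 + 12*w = d^2*(6*w + 1) + d*(-54*w^2 + 33*w + 7) + 108*w^3 - 252*w^2 - 93*w - 8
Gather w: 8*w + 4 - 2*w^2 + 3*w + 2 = -2*w^2 + 11*w + 6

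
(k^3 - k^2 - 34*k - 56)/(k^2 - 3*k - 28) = k + 2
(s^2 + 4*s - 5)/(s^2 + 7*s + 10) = (s - 1)/(s + 2)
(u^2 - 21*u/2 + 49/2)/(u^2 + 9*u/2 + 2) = (2*u^2 - 21*u + 49)/(2*u^2 + 9*u + 4)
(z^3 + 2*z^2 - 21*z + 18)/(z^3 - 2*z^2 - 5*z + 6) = (z + 6)/(z + 2)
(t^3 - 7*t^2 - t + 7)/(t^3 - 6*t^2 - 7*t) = (t - 1)/t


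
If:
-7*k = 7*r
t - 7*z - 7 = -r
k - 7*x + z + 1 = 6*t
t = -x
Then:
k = -4*z - 4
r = 4*z + 4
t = 3*z + 3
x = -3*z - 3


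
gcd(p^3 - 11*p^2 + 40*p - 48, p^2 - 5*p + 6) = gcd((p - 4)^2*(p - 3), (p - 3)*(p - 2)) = p - 3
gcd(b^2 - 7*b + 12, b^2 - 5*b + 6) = b - 3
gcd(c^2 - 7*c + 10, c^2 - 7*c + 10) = c^2 - 7*c + 10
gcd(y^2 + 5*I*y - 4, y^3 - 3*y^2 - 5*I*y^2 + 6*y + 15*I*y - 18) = y + I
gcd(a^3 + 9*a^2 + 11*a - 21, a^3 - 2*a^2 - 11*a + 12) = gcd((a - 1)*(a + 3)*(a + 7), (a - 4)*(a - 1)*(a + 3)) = a^2 + 2*a - 3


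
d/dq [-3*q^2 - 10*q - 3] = -6*q - 10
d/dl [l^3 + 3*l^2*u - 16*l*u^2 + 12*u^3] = 3*l^2 + 6*l*u - 16*u^2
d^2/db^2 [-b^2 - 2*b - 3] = -2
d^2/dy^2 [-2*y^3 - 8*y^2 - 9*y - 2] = -12*y - 16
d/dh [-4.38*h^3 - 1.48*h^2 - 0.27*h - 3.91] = -13.14*h^2 - 2.96*h - 0.27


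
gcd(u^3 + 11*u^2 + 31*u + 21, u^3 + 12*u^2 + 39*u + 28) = u^2 + 8*u + 7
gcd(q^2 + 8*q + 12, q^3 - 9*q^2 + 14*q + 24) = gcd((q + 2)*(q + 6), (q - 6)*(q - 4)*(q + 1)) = 1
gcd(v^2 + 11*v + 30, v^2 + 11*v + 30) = v^2 + 11*v + 30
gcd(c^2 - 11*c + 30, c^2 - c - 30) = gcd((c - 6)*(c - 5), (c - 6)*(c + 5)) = c - 6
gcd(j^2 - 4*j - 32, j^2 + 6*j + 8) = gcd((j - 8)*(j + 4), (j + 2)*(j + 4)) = j + 4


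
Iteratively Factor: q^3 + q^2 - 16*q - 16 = (q + 1)*(q^2 - 16) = (q - 4)*(q + 1)*(q + 4)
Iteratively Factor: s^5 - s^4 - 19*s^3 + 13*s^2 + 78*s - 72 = (s + 3)*(s^4 - 4*s^3 - 7*s^2 + 34*s - 24) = (s + 3)^2*(s^3 - 7*s^2 + 14*s - 8) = (s - 1)*(s + 3)^2*(s^2 - 6*s + 8) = (s - 2)*(s - 1)*(s + 3)^2*(s - 4)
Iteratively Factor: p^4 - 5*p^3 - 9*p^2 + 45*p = (p - 5)*(p^3 - 9*p) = (p - 5)*(p - 3)*(p^2 + 3*p) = p*(p - 5)*(p - 3)*(p + 3)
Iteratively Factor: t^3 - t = (t)*(t^2 - 1) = t*(t - 1)*(t + 1)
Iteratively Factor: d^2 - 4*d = (d - 4)*(d)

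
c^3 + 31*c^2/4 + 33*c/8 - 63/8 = (c - 3/4)*(c + 3/2)*(c + 7)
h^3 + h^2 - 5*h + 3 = (h - 1)^2*(h + 3)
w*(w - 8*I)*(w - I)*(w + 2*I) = w^4 - 7*I*w^3 + 10*w^2 - 16*I*w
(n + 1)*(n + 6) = n^2 + 7*n + 6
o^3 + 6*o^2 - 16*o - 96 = (o - 4)*(o + 4)*(o + 6)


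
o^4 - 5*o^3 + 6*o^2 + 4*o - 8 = (o - 2)^3*(o + 1)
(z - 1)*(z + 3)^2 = z^3 + 5*z^2 + 3*z - 9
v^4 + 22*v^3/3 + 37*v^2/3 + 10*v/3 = v*(v + 1/3)*(v + 2)*(v + 5)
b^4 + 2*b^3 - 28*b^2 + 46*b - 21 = (b - 3)*(b - 1)^2*(b + 7)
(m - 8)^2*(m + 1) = m^3 - 15*m^2 + 48*m + 64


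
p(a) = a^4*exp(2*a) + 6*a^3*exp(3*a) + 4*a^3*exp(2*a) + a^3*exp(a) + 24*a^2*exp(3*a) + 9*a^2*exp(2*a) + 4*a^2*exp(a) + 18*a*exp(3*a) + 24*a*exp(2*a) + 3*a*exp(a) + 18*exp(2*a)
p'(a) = 2*a^4*exp(2*a) + 18*a^3*exp(3*a) + 12*a^3*exp(2*a) + a^3*exp(a) + 90*a^2*exp(3*a) + 30*a^2*exp(2*a) + 7*a^2*exp(a) + 102*a*exp(3*a) + 66*a*exp(2*a) + 11*a*exp(a) + 18*exp(3*a) + 60*exp(2*a) + 3*exp(a)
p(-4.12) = -0.21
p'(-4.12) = 0.12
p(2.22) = 190671.69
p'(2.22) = 736697.99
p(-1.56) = 0.03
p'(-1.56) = -0.27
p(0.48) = 150.41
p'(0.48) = 655.94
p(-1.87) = 0.10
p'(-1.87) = -0.15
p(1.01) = 1459.83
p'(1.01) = 6144.37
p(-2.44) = 0.11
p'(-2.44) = 0.12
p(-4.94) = -0.26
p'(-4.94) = 0.00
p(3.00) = 3647212.78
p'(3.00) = 13538603.54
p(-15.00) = 0.00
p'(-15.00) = 0.00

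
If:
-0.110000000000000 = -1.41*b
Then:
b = 0.08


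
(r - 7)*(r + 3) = r^2 - 4*r - 21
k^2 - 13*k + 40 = (k - 8)*(k - 5)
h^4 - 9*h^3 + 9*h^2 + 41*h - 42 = (h - 7)*(h - 3)*(h - 1)*(h + 2)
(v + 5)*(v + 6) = v^2 + 11*v + 30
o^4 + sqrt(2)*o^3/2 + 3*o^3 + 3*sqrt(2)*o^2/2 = o^2*(o + 3)*(o + sqrt(2)/2)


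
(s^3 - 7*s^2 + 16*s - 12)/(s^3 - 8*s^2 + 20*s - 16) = (s - 3)/(s - 4)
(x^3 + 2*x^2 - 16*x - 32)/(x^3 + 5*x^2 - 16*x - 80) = (x + 2)/(x + 5)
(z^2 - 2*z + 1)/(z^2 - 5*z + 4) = (z - 1)/(z - 4)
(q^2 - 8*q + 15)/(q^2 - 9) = (q - 5)/(q + 3)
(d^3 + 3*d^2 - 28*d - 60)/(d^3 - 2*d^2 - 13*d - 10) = (d + 6)/(d + 1)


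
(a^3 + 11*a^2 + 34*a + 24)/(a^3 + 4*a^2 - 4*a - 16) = (a^2 + 7*a + 6)/(a^2 - 4)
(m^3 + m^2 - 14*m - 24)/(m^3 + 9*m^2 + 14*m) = (m^2 - m - 12)/(m*(m + 7))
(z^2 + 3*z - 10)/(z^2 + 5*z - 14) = (z + 5)/(z + 7)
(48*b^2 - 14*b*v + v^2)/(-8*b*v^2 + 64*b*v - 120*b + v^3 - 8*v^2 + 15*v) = (-6*b + v)/(v^2 - 8*v + 15)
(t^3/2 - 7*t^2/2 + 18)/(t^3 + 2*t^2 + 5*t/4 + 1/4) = 2*(t^3 - 7*t^2 + 36)/(4*t^3 + 8*t^2 + 5*t + 1)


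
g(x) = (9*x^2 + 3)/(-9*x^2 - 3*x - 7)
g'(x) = 18*x/(-9*x^2 - 3*x - 7) + (18*x + 3)*(9*x^2 + 3)/(-9*x^2 - 3*x - 7)^2 = 9*(-3*x^2 - 8*x + 1)/(81*x^4 + 54*x^3 + 135*x^2 + 42*x + 49)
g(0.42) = -0.47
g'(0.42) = -0.27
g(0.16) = -0.42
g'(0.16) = -0.05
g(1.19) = -0.68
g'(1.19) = -0.21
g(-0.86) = -0.87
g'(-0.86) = 0.42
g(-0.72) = -0.81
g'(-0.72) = 0.52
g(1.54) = -0.74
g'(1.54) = -0.15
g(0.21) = -0.42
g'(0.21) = -0.11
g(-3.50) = -1.06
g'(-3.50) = -0.01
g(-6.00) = -1.04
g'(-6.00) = -0.00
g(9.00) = -0.96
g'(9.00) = 0.00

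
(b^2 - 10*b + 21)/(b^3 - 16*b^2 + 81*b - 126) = 1/(b - 6)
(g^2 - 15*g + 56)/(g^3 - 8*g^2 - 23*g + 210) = (g - 8)/(g^2 - g - 30)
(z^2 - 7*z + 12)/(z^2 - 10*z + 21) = (z - 4)/(z - 7)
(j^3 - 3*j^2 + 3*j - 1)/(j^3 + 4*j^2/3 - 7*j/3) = 3*(j^2 - 2*j + 1)/(j*(3*j + 7))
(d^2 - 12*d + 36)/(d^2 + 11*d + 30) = (d^2 - 12*d + 36)/(d^2 + 11*d + 30)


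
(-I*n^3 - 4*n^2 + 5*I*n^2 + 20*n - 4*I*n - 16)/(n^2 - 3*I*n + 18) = (-I*n^3 + n^2*(-4 + 5*I) + 4*n*(5 - I) - 16)/(n^2 - 3*I*n + 18)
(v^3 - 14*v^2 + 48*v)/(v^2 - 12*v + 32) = v*(v - 6)/(v - 4)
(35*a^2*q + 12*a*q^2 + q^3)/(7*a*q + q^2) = 5*a + q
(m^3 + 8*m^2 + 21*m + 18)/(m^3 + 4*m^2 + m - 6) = (m + 3)/(m - 1)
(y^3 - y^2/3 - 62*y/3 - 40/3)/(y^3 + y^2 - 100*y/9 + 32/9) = 3*(3*y^2 - 13*y - 10)/(9*y^2 - 27*y + 8)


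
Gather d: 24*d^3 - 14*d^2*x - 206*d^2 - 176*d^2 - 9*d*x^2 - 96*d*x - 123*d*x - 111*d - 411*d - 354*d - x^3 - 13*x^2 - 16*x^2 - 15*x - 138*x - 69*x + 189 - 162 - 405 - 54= 24*d^3 + d^2*(-14*x - 382) + d*(-9*x^2 - 219*x - 876) - x^3 - 29*x^2 - 222*x - 432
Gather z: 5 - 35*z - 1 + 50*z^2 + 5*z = 50*z^2 - 30*z + 4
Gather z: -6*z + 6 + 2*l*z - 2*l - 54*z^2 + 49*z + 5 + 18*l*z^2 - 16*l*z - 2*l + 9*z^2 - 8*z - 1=-4*l + z^2*(18*l - 45) + z*(35 - 14*l) + 10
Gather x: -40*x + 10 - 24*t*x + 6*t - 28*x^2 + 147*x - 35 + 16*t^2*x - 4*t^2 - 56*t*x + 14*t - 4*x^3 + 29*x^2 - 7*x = -4*t^2 + 20*t - 4*x^3 + x^2 + x*(16*t^2 - 80*t + 100) - 25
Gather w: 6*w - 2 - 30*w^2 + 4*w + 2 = -30*w^2 + 10*w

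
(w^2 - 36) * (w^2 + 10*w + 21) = w^4 + 10*w^3 - 15*w^2 - 360*w - 756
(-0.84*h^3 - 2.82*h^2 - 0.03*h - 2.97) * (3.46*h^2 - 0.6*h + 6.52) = -2.9064*h^5 - 9.2532*h^4 - 3.8886*h^3 - 28.6446*h^2 + 1.5864*h - 19.3644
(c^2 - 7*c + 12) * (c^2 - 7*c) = c^4 - 14*c^3 + 61*c^2 - 84*c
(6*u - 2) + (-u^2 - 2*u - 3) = -u^2 + 4*u - 5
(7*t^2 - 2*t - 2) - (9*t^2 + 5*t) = -2*t^2 - 7*t - 2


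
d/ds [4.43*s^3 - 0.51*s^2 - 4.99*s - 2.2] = 13.29*s^2 - 1.02*s - 4.99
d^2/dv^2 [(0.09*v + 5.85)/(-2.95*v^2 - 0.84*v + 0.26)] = (-(0.09*v + 5.85)*(5.9*v + 0.84)*(11.8*v + 1.68) + (1.593*v + 34.6662)*(2.95*v^2 + 0.84*v - 0.26))/(2.95*v^2 + 0.84*v - 0.26)^3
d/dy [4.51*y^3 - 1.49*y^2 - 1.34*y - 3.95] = 13.53*y^2 - 2.98*y - 1.34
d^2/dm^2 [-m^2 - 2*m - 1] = -2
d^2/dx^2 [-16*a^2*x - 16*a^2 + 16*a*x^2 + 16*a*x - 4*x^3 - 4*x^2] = 32*a - 24*x - 8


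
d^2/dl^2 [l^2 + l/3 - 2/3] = 2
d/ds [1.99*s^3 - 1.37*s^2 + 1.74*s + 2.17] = 5.97*s^2 - 2.74*s + 1.74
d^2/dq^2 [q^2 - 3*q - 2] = 2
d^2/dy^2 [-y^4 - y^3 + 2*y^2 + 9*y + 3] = -12*y^2 - 6*y + 4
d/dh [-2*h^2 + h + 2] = 1 - 4*h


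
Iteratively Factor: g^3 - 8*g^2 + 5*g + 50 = (g - 5)*(g^2 - 3*g - 10) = (g - 5)^2*(g + 2)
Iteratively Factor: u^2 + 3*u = (u)*(u + 3)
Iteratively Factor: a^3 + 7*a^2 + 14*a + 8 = (a + 1)*(a^2 + 6*a + 8) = (a + 1)*(a + 4)*(a + 2)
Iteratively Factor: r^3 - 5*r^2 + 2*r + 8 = (r - 4)*(r^2 - r - 2) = (r - 4)*(r + 1)*(r - 2)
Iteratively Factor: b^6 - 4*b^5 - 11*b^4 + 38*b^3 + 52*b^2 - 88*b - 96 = (b - 2)*(b^5 - 2*b^4 - 15*b^3 + 8*b^2 + 68*b + 48) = (b - 2)*(b + 1)*(b^4 - 3*b^3 - 12*b^2 + 20*b + 48) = (b - 3)*(b - 2)*(b + 1)*(b^3 - 12*b - 16) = (b - 3)*(b - 2)*(b + 1)*(b + 2)*(b^2 - 2*b - 8) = (b - 3)*(b - 2)*(b + 1)*(b + 2)^2*(b - 4)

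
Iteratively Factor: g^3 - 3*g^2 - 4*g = (g)*(g^2 - 3*g - 4) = g*(g + 1)*(g - 4)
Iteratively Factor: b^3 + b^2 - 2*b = (b + 2)*(b^2 - b) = (b - 1)*(b + 2)*(b)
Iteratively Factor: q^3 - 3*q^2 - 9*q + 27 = (q - 3)*(q^2 - 9) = (q - 3)*(q + 3)*(q - 3)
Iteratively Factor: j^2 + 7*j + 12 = (j + 3)*(j + 4)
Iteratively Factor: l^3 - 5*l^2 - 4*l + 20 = (l - 5)*(l^2 - 4) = (l - 5)*(l + 2)*(l - 2)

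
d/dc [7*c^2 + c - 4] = 14*c + 1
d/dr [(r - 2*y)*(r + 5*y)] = 2*r + 3*y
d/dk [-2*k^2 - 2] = -4*k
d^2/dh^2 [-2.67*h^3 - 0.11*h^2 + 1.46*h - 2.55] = -16.02*h - 0.22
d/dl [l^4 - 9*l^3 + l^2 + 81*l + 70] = 4*l^3 - 27*l^2 + 2*l + 81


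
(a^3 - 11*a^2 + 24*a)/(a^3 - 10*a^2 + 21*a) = (a - 8)/(a - 7)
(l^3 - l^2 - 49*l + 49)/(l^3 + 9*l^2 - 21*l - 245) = (l^2 - 8*l + 7)/(l^2 + 2*l - 35)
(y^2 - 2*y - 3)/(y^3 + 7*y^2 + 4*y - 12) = (y^2 - 2*y - 3)/(y^3 + 7*y^2 + 4*y - 12)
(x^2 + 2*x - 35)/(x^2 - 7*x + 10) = (x + 7)/(x - 2)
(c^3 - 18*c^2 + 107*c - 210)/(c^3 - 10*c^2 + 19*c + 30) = (c - 7)/(c + 1)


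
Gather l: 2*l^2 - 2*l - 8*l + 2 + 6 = 2*l^2 - 10*l + 8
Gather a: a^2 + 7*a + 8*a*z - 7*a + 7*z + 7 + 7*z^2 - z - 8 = a^2 + 8*a*z + 7*z^2 + 6*z - 1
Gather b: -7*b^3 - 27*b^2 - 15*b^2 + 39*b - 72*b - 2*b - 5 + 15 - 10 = -7*b^3 - 42*b^2 - 35*b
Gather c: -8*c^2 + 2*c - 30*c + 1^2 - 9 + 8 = -8*c^2 - 28*c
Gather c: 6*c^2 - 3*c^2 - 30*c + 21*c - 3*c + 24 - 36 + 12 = 3*c^2 - 12*c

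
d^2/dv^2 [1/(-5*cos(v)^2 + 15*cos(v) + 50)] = (-4*sin(v)^4 + 51*sin(v)^2 + 75*cos(v)/4 + 9*cos(3*v)/4 - 9)/(5*(sin(v)^2 + 3*cos(v) + 9)^3)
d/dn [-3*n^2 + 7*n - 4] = 7 - 6*n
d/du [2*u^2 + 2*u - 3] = 4*u + 2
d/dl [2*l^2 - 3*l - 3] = 4*l - 3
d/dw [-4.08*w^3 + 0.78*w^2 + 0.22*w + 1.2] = -12.24*w^2 + 1.56*w + 0.22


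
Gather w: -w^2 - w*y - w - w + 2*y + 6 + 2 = -w^2 + w*(-y - 2) + 2*y + 8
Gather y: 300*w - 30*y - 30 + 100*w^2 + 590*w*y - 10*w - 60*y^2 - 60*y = 100*w^2 + 290*w - 60*y^2 + y*(590*w - 90) - 30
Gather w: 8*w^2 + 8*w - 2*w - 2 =8*w^2 + 6*w - 2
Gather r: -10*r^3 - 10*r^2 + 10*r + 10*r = -10*r^3 - 10*r^2 + 20*r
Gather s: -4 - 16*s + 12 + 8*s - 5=3 - 8*s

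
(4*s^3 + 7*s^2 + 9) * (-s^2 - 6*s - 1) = -4*s^5 - 31*s^4 - 46*s^3 - 16*s^2 - 54*s - 9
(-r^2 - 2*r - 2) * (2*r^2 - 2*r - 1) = -2*r^4 - 2*r^3 + r^2 + 6*r + 2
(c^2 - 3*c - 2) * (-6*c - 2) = -6*c^3 + 16*c^2 + 18*c + 4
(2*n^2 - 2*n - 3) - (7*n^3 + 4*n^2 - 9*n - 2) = -7*n^3 - 2*n^2 + 7*n - 1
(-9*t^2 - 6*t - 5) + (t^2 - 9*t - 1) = -8*t^2 - 15*t - 6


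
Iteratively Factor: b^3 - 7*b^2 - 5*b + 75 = (b - 5)*(b^2 - 2*b - 15) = (b - 5)*(b + 3)*(b - 5)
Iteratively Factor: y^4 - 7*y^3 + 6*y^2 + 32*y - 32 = (y + 2)*(y^3 - 9*y^2 + 24*y - 16) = (y - 4)*(y + 2)*(y^2 - 5*y + 4) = (y - 4)*(y - 1)*(y + 2)*(y - 4)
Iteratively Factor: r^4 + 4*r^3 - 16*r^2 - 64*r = (r)*(r^3 + 4*r^2 - 16*r - 64) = r*(r + 4)*(r^2 - 16) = r*(r + 4)^2*(r - 4)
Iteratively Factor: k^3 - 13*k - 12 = (k + 3)*(k^2 - 3*k - 4) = (k - 4)*(k + 3)*(k + 1)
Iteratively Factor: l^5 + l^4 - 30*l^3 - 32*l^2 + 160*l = (l - 5)*(l^4 + 6*l^3 - 32*l) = l*(l - 5)*(l^3 + 6*l^2 - 32) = l*(l - 5)*(l + 4)*(l^2 + 2*l - 8) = l*(l - 5)*(l - 2)*(l + 4)*(l + 4)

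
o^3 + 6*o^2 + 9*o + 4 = (o + 1)^2*(o + 4)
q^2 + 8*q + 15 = (q + 3)*(q + 5)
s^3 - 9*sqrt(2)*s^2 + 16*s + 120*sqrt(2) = (s - 6*sqrt(2))*(s - 5*sqrt(2))*(s + 2*sqrt(2))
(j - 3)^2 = j^2 - 6*j + 9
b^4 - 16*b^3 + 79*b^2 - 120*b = b*(b - 8)*(b - 5)*(b - 3)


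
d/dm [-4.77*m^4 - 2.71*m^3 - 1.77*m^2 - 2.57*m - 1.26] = -19.08*m^3 - 8.13*m^2 - 3.54*m - 2.57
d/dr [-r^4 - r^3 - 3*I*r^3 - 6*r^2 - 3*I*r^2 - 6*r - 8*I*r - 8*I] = -4*r^3 - 3*r^2*(1 + 3*I) - 6*r*(2 + I) - 6 - 8*I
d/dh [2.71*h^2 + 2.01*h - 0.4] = 5.42*h + 2.01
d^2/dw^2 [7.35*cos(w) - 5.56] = -7.35*cos(w)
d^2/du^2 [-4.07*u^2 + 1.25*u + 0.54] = -8.14000000000000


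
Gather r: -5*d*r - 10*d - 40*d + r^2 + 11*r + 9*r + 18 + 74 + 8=-50*d + r^2 + r*(20 - 5*d) + 100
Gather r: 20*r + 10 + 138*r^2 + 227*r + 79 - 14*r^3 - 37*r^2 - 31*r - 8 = -14*r^3 + 101*r^2 + 216*r + 81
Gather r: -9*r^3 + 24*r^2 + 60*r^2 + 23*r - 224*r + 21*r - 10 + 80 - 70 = -9*r^3 + 84*r^2 - 180*r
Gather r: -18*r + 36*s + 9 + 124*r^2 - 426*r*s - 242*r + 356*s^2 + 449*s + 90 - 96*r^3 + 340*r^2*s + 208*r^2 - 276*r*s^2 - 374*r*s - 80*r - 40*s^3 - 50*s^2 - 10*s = -96*r^3 + r^2*(340*s + 332) + r*(-276*s^2 - 800*s - 340) - 40*s^3 + 306*s^2 + 475*s + 99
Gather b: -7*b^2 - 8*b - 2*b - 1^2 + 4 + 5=-7*b^2 - 10*b + 8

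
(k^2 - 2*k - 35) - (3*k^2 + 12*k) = -2*k^2 - 14*k - 35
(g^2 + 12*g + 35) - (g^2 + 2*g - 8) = 10*g + 43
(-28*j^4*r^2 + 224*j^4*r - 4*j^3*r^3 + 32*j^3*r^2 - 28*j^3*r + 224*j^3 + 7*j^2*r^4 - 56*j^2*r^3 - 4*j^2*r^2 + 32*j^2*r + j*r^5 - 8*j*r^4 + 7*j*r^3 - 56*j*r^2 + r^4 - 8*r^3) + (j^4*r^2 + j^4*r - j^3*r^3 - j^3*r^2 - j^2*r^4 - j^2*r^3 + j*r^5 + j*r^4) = -27*j^4*r^2 + 225*j^4*r - 5*j^3*r^3 + 31*j^3*r^2 - 28*j^3*r + 224*j^3 + 6*j^2*r^4 - 57*j^2*r^3 - 4*j^2*r^2 + 32*j^2*r + 2*j*r^5 - 7*j*r^4 + 7*j*r^3 - 56*j*r^2 + r^4 - 8*r^3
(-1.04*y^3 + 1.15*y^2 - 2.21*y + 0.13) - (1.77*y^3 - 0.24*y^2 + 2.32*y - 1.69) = -2.81*y^3 + 1.39*y^2 - 4.53*y + 1.82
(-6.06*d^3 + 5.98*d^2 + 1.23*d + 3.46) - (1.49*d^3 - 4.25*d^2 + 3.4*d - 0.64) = -7.55*d^3 + 10.23*d^2 - 2.17*d + 4.1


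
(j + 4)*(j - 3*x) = j^2 - 3*j*x + 4*j - 12*x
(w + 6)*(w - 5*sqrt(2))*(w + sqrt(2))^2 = w^4 - 3*sqrt(2)*w^3 + 6*w^3 - 18*sqrt(2)*w^2 - 18*w^2 - 108*w - 10*sqrt(2)*w - 60*sqrt(2)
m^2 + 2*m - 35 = (m - 5)*(m + 7)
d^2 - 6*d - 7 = (d - 7)*(d + 1)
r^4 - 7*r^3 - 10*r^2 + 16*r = r*(r - 8)*(r - 1)*(r + 2)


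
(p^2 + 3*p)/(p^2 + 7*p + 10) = p*(p + 3)/(p^2 + 7*p + 10)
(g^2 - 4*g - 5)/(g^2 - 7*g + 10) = (g + 1)/(g - 2)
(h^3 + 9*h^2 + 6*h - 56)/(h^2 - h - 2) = (h^2 + 11*h + 28)/(h + 1)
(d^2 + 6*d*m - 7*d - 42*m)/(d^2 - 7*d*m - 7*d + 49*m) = (d + 6*m)/(d - 7*m)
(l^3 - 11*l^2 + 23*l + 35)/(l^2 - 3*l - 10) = (l^2 - 6*l - 7)/(l + 2)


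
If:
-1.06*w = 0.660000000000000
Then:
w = -0.62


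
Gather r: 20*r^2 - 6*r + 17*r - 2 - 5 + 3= 20*r^2 + 11*r - 4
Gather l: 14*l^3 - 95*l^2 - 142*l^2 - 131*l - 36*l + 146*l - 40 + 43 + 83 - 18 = 14*l^3 - 237*l^2 - 21*l + 68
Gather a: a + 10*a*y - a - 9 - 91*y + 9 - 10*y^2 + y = 10*a*y - 10*y^2 - 90*y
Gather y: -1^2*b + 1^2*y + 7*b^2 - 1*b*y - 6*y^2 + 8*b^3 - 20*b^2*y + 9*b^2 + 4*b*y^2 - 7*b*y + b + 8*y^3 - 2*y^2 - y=8*b^3 + 16*b^2 + 8*y^3 + y^2*(4*b - 8) + y*(-20*b^2 - 8*b)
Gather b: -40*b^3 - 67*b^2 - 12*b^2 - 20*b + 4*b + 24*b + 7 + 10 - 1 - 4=-40*b^3 - 79*b^2 + 8*b + 12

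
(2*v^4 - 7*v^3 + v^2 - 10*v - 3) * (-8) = -16*v^4 + 56*v^3 - 8*v^2 + 80*v + 24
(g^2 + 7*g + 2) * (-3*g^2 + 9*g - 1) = -3*g^4 - 12*g^3 + 56*g^2 + 11*g - 2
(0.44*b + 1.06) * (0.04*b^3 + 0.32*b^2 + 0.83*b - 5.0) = 0.0176*b^4 + 0.1832*b^3 + 0.7044*b^2 - 1.3202*b - 5.3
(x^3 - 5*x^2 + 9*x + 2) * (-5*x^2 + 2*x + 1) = -5*x^5 + 27*x^4 - 54*x^3 + 3*x^2 + 13*x + 2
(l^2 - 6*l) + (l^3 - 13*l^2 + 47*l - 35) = l^3 - 12*l^2 + 41*l - 35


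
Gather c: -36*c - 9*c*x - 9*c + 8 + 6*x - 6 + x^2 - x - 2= c*(-9*x - 45) + x^2 + 5*x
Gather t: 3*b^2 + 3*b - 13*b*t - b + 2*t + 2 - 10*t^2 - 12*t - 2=3*b^2 + 2*b - 10*t^2 + t*(-13*b - 10)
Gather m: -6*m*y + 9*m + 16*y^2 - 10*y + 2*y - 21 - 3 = m*(9 - 6*y) + 16*y^2 - 8*y - 24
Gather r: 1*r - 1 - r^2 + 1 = -r^2 + r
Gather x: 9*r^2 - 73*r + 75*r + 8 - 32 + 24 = 9*r^2 + 2*r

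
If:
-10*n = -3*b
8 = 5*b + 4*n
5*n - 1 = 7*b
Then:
No Solution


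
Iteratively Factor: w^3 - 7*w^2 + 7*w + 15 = (w - 3)*(w^2 - 4*w - 5) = (w - 5)*(w - 3)*(w + 1)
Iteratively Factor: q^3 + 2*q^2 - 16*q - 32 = (q - 4)*(q^2 + 6*q + 8) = (q - 4)*(q + 2)*(q + 4)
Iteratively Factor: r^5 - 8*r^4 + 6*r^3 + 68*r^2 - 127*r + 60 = (r - 5)*(r^4 - 3*r^3 - 9*r^2 + 23*r - 12) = (r - 5)*(r - 1)*(r^3 - 2*r^2 - 11*r + 12) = (r - 5)*(r - 1)^2*(r^2 - r - 12) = (r - 5)*(r - 1)^2*(r + 3)*(r - 4)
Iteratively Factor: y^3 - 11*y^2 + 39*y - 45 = (y - 5)*(y^2 - 6*y + 9) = (y - 5)*(y - 3)*(y - 3)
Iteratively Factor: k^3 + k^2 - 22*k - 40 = (k + 4)*(k^2 - 3*k - 10) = (k - 5)*(k + 4)*(k + 2)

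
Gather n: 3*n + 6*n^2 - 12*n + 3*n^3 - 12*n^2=3*n^3 - 6*n^2 - 9*n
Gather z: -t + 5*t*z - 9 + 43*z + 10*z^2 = -t + 10*z^2 + z*(5*t + 43) - 9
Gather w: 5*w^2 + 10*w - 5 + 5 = 5*w^2 + 10*w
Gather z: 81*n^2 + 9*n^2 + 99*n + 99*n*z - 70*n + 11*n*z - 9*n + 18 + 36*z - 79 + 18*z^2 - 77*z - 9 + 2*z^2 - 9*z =90*n^2 + 20*n + 20*z^2 + z*(110*n - 50) - 70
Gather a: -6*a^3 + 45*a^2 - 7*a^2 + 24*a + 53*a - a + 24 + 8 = -6*a^3 + 38*a^2 + 76*a + 32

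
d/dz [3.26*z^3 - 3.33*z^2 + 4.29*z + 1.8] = 9.78*z^2 - 6.66*z + 4.29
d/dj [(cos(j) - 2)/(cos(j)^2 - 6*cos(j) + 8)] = sin(j)/(cos(j) - 4)^2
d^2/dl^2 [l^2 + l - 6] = 2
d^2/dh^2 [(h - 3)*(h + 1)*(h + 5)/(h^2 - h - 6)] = -6/(h^3 + 6*h^2 + 12*h + 8)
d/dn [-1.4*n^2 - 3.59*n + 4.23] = -2.8*n - 3.59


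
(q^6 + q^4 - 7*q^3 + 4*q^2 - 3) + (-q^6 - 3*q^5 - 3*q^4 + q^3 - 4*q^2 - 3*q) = -3*q^5 - 2*q^4 - 6*q^3 - 3*q - 3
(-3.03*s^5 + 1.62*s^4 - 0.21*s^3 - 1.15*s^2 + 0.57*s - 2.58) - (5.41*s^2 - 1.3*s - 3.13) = -3.03*s^5 + 1.62*s^4 - 0.21*s^3 - 6.56*s^2 + 1.87*s + 0.55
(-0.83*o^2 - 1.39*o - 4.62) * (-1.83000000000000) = 1.5189*o^2 + 2.5437*o + 8.4546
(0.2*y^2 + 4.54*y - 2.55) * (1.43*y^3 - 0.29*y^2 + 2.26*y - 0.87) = 0.286*y^5 + 6.4342*y^4 - 4.5111*y^3 + 10.8259*y^2 - 9.7128*y + 2.2185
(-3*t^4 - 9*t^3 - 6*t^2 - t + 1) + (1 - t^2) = -3*t^4 - 9*t^3 - 7*t^2 - t + 2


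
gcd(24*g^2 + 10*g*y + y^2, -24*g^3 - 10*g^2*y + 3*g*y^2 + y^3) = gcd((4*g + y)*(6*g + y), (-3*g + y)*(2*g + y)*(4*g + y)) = 4*g + y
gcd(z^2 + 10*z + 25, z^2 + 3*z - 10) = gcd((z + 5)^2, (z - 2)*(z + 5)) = z + 5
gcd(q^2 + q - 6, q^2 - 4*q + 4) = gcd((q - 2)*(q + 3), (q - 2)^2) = q - 2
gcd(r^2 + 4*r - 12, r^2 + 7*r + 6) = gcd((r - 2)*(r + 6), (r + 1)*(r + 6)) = r + 6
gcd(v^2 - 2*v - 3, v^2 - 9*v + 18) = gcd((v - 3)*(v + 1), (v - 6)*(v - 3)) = v - 3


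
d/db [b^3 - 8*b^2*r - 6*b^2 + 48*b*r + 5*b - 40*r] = 3*b^2 - 16*b*r - 12*b + 48*r + 5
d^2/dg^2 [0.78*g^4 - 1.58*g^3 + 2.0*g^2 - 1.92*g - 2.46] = 9.36*g^2 - 9.48*g + 4.0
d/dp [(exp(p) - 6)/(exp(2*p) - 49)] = (-2*(exp(p) - 6)*exp(p) + exp(2*p) - 49)*exp(p)/(exp(2*p) - 49)^2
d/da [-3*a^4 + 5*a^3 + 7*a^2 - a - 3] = -12*a^3 + 15*a^2 + 14*a - 1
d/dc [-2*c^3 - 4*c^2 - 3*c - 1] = -6*c^2 - 8*c - 3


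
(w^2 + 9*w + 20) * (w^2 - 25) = w^4 + 9*w^3 - 5*w^2 - 225*w - 500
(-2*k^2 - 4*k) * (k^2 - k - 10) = -2*k^4 - 2*k^3 + 24*k^2 + 40*k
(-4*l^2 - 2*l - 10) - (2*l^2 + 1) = -6*l^2 - 2*l - 11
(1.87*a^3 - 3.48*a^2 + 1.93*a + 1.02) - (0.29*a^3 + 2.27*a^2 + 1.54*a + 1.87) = 1.58*a^3 - 5.75*a^2 + 0.39*a - 0.85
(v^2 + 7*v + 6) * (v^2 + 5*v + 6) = v^4 + 12*v^3 + 47*v^2 + 72*v + 36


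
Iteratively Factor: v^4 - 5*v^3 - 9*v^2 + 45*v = (v - 5)*(v^3 - 9*v) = (v - 5)*(v + 3)*(v^2 - 3*v) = (v - 5)*(v - 3)*(v + 3)*(v)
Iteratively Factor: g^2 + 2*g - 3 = (g - 1)*(g + 3)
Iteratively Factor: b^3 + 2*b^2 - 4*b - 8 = (b + 2)*(b^2 - 4) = (b - 2)*(b + 2)*(b + 2)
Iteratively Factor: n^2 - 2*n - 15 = (n + 3)*(n - 5)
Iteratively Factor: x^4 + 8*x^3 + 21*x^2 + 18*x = (x + 2)*(x^3 + 6*x^2 + 9*x) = x*(x + 2)*(x^2 + 6*x + 9) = x*(x + 2)*(x + 3)*(x + 3)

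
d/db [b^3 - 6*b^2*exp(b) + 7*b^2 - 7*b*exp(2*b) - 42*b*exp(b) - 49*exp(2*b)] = -6*b^2*exp(b) + 3*b^2 - 14*b*exp(2*b) - 54*b*exp(b) + 14*b - 105*exp(2*b) - 42*exp(b)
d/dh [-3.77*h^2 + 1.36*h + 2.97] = 1.36 - 7.54*h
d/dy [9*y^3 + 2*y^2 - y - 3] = 27*y^2 + 4*y - 1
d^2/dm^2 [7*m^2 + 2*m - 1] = 14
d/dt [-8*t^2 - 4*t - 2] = -16*t - 4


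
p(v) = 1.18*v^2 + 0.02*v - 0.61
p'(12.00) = 28.34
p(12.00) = 169.55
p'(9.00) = 21.26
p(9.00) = 95.15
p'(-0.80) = -1.87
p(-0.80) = 0.13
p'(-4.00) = -9.42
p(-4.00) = 18.19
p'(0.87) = 2.07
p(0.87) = 0.30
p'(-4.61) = -10.86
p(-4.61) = 24.38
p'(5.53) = 13.07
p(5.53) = 35.59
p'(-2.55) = -6.00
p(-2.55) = 7.01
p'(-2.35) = -5.53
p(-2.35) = 5.86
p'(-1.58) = -3.71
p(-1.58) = 2.30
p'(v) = 2.36*v + 0.02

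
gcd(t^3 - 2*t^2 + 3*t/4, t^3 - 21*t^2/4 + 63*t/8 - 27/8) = t - 3/2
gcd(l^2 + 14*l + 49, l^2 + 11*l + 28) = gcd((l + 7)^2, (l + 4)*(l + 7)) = l + 7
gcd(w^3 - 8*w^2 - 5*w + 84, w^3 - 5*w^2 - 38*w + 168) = w^2 - 11*w + 28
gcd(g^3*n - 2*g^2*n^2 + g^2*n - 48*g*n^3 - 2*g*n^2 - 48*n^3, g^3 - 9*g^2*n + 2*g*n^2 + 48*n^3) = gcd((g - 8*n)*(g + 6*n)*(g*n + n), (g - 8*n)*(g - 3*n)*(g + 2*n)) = g - 8*n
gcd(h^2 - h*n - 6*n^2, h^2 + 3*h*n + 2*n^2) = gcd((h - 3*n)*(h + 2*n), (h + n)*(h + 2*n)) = h + 2*n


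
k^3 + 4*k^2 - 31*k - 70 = (k - 5)*(k + 2)*(k + 7)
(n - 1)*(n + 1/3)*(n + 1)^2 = n^4 + 4*n^3/3 - 2*n^2/3 - 4*n/3 - 1/3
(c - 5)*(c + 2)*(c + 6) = c^3 + 3*c^2 - 28*c - 60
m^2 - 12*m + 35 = (m - 7)*(m - 5)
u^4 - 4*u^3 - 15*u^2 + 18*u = u*(u - 6)*(u - 1)*(u + 3)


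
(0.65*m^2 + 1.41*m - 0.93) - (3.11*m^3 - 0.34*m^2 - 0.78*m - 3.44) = -3.11*m^3 + 0.99*m^2 + 2.19*m + 2.51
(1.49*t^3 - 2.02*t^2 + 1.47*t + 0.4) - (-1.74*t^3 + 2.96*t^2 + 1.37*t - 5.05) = 3.23*t^3 - 4.98*t^2 + 0.0999999999999999*t + 5.45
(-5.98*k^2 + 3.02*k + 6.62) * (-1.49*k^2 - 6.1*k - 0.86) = 8.9102*k^4 + 31.9782*k^3 - 23.143*k^2 - 42.9792*k - 5.6932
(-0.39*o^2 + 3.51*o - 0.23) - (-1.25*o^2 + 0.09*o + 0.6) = 0.86*o^2 + 3.42*o - 0.83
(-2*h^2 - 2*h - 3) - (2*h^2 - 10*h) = -4*h^2 + 8*h - 3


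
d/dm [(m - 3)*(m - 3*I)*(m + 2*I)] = 3*m^2 - 2*m*(3 + I) + 6 + 3*I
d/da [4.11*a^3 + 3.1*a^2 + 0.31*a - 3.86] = 12.33*a^2 + 6.2*a + 0.31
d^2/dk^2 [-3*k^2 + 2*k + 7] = -6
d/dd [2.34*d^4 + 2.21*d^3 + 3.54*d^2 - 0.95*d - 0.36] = 9.36*d^3 + 6.63*d^2 + 7.08*d - 0.95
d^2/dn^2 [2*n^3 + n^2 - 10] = 12*n + 2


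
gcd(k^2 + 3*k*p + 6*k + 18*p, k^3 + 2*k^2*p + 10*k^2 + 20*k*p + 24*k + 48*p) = k + 6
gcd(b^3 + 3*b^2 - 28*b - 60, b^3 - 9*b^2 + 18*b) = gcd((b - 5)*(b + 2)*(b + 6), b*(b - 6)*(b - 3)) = 1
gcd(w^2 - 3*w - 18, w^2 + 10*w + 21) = w + 3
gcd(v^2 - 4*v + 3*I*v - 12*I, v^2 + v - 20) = v - 4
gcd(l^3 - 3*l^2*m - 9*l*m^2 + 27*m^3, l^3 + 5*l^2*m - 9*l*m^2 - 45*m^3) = l^2 - 9*m^2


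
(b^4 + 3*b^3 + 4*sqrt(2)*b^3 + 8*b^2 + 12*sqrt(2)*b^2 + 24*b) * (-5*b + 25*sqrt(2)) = -5*b^5 - 15*b^4 + 5*sqrt(2)*b^4 + 15*sqrt(2)*b^3 + 160*b^3 + 200*sqrt(2)*b^2 + 480*b^2 + 600*sqrt(2)*b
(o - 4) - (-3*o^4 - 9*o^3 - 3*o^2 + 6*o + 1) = 3*o^4 + 9*o^3 + 3*o^2 - 5*o - 5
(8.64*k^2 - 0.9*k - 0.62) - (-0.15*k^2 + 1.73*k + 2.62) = 8.79*k^2 - 2.63*k - 3.24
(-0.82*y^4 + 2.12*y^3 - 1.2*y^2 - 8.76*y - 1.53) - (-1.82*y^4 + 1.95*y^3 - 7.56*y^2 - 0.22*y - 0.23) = 1.0*y^4 + 0.17*y^3 + 6.36*y^2 - 8.54*y - 1.3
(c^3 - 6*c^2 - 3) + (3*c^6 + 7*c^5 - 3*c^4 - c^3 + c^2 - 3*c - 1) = 3*c^6 + 7*c^5 - 3*c^4 - 5*c^2 - 3*c - 4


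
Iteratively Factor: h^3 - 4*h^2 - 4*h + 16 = (h - 4)*(h^2 - 4) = (h - 4)*(h - 2)*(h + 2)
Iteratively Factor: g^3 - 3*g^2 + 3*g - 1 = (g - 1)*(g^2 - 2*g + 1) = (g - 1)^2*(g - 1)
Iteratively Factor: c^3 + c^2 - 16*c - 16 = (c + 4)*(c^2 - 3*c - 4) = (c + 1)*(c + 4)*(c - 4)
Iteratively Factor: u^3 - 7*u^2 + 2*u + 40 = (u + 2)*(u^2 - 9*u + 20) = (u - 5)*(u + 2)*(u - 4)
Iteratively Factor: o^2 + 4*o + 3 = (o + 1)*(o + 3)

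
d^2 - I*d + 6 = (d - 3*I)*(d + 2*I)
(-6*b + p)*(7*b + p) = -42*b^2 + b*p + p^2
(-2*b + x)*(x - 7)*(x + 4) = -2*b*x^2 + 6*b*x + 56*b + x^3 - 3*x^2 - 28*x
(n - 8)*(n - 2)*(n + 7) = n^3 - 3*n^2 - 54*n + 112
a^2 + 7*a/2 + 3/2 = (a + 1/2)*(a + 3)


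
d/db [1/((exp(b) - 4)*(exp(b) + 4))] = -2*exp(2*b)/(exp(4*b) - 32*exp(2*b) + 256)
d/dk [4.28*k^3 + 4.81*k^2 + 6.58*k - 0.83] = 12.84*k^2 + 9.62*k + 6.58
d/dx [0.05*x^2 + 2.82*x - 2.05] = 0.1*x + 2.82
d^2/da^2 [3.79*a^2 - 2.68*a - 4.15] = 7.58000000000000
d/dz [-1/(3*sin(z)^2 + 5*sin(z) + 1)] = (6*sin(z) + 5)*cos(z)/(3*sin(z)^2 + 5*sin(z) + 1)^2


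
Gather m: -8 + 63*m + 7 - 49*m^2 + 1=-49*m^2 + 63*m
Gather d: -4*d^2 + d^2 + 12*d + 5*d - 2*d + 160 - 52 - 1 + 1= -3*d^2 + 15*d + 108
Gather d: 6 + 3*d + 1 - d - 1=2*d + 6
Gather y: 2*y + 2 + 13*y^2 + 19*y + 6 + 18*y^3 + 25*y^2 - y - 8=18*y^3 + 38*y^2 + 20*y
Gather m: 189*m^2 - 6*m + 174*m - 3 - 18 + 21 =189*m^2 + 168*m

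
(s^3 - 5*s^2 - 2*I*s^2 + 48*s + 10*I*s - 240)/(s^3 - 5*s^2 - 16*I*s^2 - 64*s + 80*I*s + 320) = (s + 6*I)/(s - 8*I)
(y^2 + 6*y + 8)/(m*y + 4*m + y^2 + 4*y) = (y + 2)/(m + y)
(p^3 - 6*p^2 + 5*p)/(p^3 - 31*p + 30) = p/(p + 6)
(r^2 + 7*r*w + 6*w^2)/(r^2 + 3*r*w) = (r^2 + 7*r*w + 6*w^2)/(r*(r + 3*w))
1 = 1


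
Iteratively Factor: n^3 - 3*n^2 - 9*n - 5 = (n + 1)*(n^2 - 4*n - 5) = (n + 1)^2*(n - 5)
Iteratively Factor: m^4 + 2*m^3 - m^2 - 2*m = (m - 1)*(m^3 + 3*m^2 + 2*m) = (m - 1)*(m + 2)*(m^2 + m) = m*(m - 1)*(m + 2)*(m + 1)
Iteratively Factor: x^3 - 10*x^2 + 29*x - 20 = (x - 5)*(x^2 - 5*x + 4) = (x - 5)*(x - 1)*(x - 4)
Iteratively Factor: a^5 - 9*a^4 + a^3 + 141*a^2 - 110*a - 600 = (a - 5)*(a^4 - 4*a^3 - 19*a^2 + 46*a + 120) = (a - 5)*(a + 3)*(a^3 - 7*a^2 + 2*a + 40) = (a - 5)*(a - 4)*(a + 3)*(a^2 - 3*a - 10) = (a - 5)*(a - 4)*(a + 2)*(a + 3)*(a - 5)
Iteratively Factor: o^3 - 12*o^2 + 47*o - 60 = (o - 4)*(o^2 - 8*o + 15) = (o - 5)*(o - 4)*(o - 3)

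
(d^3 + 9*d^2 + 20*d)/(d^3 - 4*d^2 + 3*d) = (d^2 + 9*d + 20)/(d^2 - 4*d + 3)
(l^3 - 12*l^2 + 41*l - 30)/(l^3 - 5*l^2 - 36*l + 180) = (l - 1)/(l + 6)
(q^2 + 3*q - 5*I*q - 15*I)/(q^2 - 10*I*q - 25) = (q + 3)/(q - 5*I)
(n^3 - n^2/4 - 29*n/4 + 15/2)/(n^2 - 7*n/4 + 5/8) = 2*(n^2 + n - 6)/(2*n - 1)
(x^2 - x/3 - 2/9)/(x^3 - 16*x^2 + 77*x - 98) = (x^2 - x/3 - 2/9)/(x^3 - 16*x^2 + 77*x - 98)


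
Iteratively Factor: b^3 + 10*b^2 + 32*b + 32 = (b + 4)*(b^2 + 6*b + 8) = (b + 2)*(b + 4)*(b + 4)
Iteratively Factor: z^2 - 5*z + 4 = (z - 4)*(z - 1)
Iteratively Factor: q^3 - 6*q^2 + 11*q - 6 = (q - 1)*(q^2 - 5*q + 6) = (q - 3)*(q - 1)*(q - 2)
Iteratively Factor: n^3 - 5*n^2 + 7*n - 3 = (n - 3)*(n^2 - 2*n + 1) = (n - 3)*(n - 1)*(n - 1)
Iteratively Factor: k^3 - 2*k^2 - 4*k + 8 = (k + 2)*(k^2 - 4*k + 4) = (k - 2)*(k + 2)*(k - 2)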